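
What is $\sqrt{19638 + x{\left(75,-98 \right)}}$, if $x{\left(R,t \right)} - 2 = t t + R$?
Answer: $\sqrt{29319} \approx 171.23$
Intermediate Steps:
$x{\left(R,t \right)} = 2 + R + t^{2}$ ($x{\left(R,t \right)} = 2 + \left(t t + R\right) = 2 + \left(t^{2} + R\right) = 2 + \left(R + t^{2}\right) = 2 + R + t^{2}$)
$\sqrt{19638 + x{\left(75,-98 \right)}} = \sqrt{19638 + \left(2 + 75 + \left(-98\right)^{2}\right)} = \sqrt{19638 + \left(2 + 75 + 9604\right)} = \sqrt{19638 + 9681} = \sqrt{29319}$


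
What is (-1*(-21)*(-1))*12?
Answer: -252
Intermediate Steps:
(-1*(-21)*(-1))*12 = (21*(-1))*12 = -21*12 = -252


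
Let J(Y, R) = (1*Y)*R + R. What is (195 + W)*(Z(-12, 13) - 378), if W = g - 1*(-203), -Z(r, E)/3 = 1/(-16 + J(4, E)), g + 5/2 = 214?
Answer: -22581975/98 ≈ -2.3043e+5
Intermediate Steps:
g = 423/2 (g = -5/2 + 214 = 423/2 ≈ 211.50)
J(Y, R) = R + R*Y (J(Y, R) = Y*R + R = R*Y + R = R + R*Y)
Z(r, E) = -3/(-16 + 5*E) (Z(r, E) = -3/(-16 + E*(1 + 4)) = -3/(-16 + E*5) = -3/(-16 + 5*E))
W = 829/2 (W = 423/2 - 1*(-203) = 423/2 + 203 = 829/2 ≈ 414.50)
(195 + W)*(Z(-12, 13) - 378) = (195 + 829/2)*(-3/(-16 + 5*13) - 378) = 1219*(-3/(-16 + 65) - 378)/2 = 1219*(-3/49 - 378)/2 = (1219/2)*(-18525/49) = -22581975/98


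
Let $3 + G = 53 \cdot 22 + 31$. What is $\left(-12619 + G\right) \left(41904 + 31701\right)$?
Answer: $-840937125$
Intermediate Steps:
$G = 1194$ ($G = -3 + \left(53 \cdot 22 + 31\right) = -3 + \left(1166 + 31\right) = -3 + 1197 = 1194$)
$\left(-12619 + G\right) \left(41904 + 31701\right) = \left(-12619 + 1194\right) \left(41904 + 31701\right) = \left(-11425\right) 73605 = -840937125$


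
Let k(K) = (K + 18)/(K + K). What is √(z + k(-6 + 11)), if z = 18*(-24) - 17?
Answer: I*√44670/10 ≈ 21.135*I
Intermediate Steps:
k(K) = (18 + K)/(2*K) (k(K) = (18 + K)/((2*K)) = (18 + K)*(1/(2*K)) = (18 + K)/(2*K))
z = -449 (z = -432 - 17 = -449)
√(z + k(-6 + 11)) = √(-449 + (18 + (-6 + 11))/(2*(-6 + 11))) = √(-449 + (½)*(18 + 5)/5) = √(-449 + (½)*(⅕)*23) = √(-449 + 23/10) = √(-4467/10) = I*√44670/10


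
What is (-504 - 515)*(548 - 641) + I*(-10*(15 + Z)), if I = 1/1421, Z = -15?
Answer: 94767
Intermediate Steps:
I = 1/1421 ≈ 0.00070373
(-504 - 515)*(548 - 641) + I*(-10*(15 + Z)) = (-504 - 515)*(548 - 641) + (-10*(15 - 15))/1421 = -1019*(-93) + (-10*0)/1421 = 94767 + (1/1421)*0 = 94767 + 0 = 94767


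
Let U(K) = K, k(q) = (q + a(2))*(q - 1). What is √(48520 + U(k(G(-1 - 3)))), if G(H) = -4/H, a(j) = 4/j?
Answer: 2*√12130 ≈ 220.27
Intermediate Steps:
k(q) = (-1 + q)*(2 + q) (k(q) = (q + 4/2)*(q - 1) = (q + 4*(½))*(-1 + q) = (q + 2)*(-1 + q) = (2 + q)*(-1 + q) = (-1 + q)*(2 + q))
√(48520 + U(k(G(-1 - 3)))) = √(48520 + (-2 - 4/(-1 - 3) + (-4/(-1 - 3))²)) = √(48520 + (-2 - 4/(-4) + (-4/(-4))²)) = √(48520 + (-2 - 4*(-¼) + (-4*(-¼))²)) = √(48520 + (-2 + 1 + 1²)) = √(48520 + (-2 + 1 + 1)) = √(48520 + 0) = √48520 = 2*√12130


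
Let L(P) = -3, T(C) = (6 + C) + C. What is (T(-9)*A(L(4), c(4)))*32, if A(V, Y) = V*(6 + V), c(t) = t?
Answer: 3456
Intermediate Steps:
T(C) = 6 + 2*C
(T(-9)*A(L(4), c(4)))*32 = ((6 + 2*(-9))*(-3*(6 - 3)))*32 = ((6 - 18)*(-3*3))*32 = -12*(-9)*32 = 108*32 = 3456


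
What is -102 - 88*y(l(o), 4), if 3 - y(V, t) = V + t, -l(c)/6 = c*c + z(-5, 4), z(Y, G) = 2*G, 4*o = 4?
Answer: -4766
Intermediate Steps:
o = 1 (o = (¼)*4 = 1)
l(c) = -48 - 6*c² (l(c) = -6*(c*c + 2*4) = -6*(c² + 8) = -6*(8 + c²) = -48 - 6*c²)
y(V, t) = 3 - V - t (y(V, t) = 3 - (V + t) = 3 + (-V - t) = 3 - V - t)
-102 - 88*y(l(o), 4) = -102 - 88*(3 - (-48 - 6*1²) - 1*4) = -102 - 88*(3 - (-48 - 6*1) - 4) = -102 - 88*(3 - (-48 - 6) - 4) = -102 - 88*(3 - 1*(-54) - 4) = -102 - 88*(3 + 54 - 4) = -102 - 88*53 = -102 - 4664 = -4766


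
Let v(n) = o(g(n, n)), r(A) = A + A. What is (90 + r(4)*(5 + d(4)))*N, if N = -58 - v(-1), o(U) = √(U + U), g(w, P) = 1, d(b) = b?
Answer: -9396 - 162*√2 ≈ -9625.1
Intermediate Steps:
o(U) = √2*√U (o(U) = √(2*U) = √2*√U)
r(A) = 2*A
v(n) = √2 (v(n) = √2*√1 = √2*1 = √2)
N = -58 - √2 ≈ -59.414
(90 + r(4)*(5 + d(4)))*N = (90 + (2*4)*(5 + 4))*(-58 - √2) = (90 + 8*9)*(-58 - √2) = (90 + 72)*(-58 - √2) = 162*(-58 - √2) = -9396 - 162*√2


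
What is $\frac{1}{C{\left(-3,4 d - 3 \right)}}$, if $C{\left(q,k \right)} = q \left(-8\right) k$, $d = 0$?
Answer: $- \frac{1}{72} \approx -0.013889$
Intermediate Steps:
$C{\left(q,k \right)} = - 8 k q$ ($C{\left(q,k \right)} = - 8 q k = - 8 k q$)
$\frac{1}{C{\left(-3,4 d - 3 \right)}} = \frac{1}{\left(-8\right) \left(4 \cdot 0 - 3\right) \left(-3\right)} = \frac{1}{\left(-8\right) \left(0 - 3\right) \left(-3\right)} = \frac{1}{\left(-8\right) \left(-3\right) \left(-3\right)} = \frac{1}{-72} = - \frac{1}{72}$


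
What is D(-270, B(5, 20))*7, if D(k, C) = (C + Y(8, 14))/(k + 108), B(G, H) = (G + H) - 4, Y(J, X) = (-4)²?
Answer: -259/162 ≈ -1.5988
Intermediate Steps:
Y(J, X) = 16
B(G, H) = -4 + G + H
D(k, C) = (16 + C)/(108 + k) (D(k, C) = (C + 16)/(k + 108) = (16 + C)/(108 + k))
D(-270, B(5, 20))*7 = ((16 + (-4 + 5 + 20))/(108 - 270))*7 = ((16 + 21)/(-162))*7 = -1/162*37*7 = -37/162*7 = -259/162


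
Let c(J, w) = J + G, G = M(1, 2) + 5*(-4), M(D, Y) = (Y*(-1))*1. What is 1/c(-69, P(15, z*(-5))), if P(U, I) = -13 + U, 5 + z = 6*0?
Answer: -1/91 ≈ -0.010989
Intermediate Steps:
z = -5 (z = -5 + 6*0 = -5 + 0 = -5)
M(D, Y) = -Y (M(D, Y) = -Y*1 = -Y)
G = -22 (G = -1*2 + 5*(-4) = -2 - 20 = -22)
c(J, w) = -22 + J (c(J, w) = J - 22 = -22 + J)
1/c(-69, P(15, z*(-5))) = 1/(-22 - 69) = 1/(-91) = -1/91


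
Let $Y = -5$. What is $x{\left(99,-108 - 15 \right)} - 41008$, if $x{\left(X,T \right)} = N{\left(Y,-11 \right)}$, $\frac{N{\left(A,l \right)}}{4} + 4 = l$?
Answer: $-41068$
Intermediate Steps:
$N{\left(A,l \right)} = -16 + 4 l$
$x{\left(X,T \right)} = -60$ ($x{\left(X,T \right)} = -16 + 4 \left(-11\right) = -16 - 44 = -60$)
$x{\left(99,-108 - 15 \right)} - 41008 = -60 - 41008 = -41068$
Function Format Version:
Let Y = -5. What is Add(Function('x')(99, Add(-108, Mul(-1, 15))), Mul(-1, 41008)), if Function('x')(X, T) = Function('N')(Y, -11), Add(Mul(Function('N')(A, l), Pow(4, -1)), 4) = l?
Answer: -41068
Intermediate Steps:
Function('N')(A, l) = Add(-16, Mul(4, l))
Function('x')(X, T) = -60 (Function('x')(X, T) = Add(-16, Mul(4, -11)) = Add(-16, -44) = -60)
Add(Function('x')(99, Add(-108, Mul(-1, 15))), Mul(-1, 41008)) = Add(-60, Mul(-1, 41008)) = Add(-60, -41008) = -41068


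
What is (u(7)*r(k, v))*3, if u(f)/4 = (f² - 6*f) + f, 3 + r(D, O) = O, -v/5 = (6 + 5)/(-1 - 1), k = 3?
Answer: 4116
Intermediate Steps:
v = 55/2 (v = -5*(6 + 5)/(-1 - 1) = -55/(-2) = -55*(-1)/2 = -5*(-11/2) = 55/2 ≈ 27.500)
r(D, O) = -3 + O
u(f) = -20*f + 4*f² (u(f) = 4*((f² - 6*f) + f) = 4*(f² - 5*f) = -20*f + 4*f²)
(u(7)*r(k, v))*3 = ((4*7*(-5 + 7))*(-3 + 55/2))*3 = ((4*7*2)*(49/2))*3 = (56*(49/2))*3 = 1372*3 = 4116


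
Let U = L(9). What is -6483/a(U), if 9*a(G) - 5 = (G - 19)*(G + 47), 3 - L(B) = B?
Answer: 19449/340 ≈ 57.203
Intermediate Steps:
L(B) = 3 - B
U = -6 (U = 3 - 1*9 = 3 - 9 = -6)
a(G) = 5/9 + (-19 + G)*(47 + G)/9 (a(G) = 5/9 + ((G - 19)*(G + 47))/9 = 5/9 + ((-19 + G)*(47 + G))/9 = 5/9 + (-19 + G)*(47 + G)/9)
-6483/a(U) = -6483/(-296/3 + (⅑)*(-6)² + (28/9)*(-6)) = -6483/(-296/3 + (⅑)*36 - 56/3) = -6483/(-296/3 + 4 - 56/3) = -6483/(-340/3) = -6483*(-3/340) = 19449/340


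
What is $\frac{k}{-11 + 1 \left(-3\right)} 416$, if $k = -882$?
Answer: $26208$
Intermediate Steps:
$\frac{k}{-11 + 1 \left(-3\right)} 416 = - \frac{882}{-11 + 1 \left(-3\right)} 416 = - \frac{882}{-11 - 3} \cdot 416 = - \frac{882}{-14} \cdot 416 = \left(-882\right) \left(- \frac{1}{14}\right) 416 = 63 \cdot 416 = 26208$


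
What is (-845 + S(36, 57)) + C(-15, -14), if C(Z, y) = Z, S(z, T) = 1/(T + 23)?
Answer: -68799/80 ≈ -859.99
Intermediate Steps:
S(z, T) = 1/(23 + T)
(-845 + S(36, 57)) + C(-15, -14) = (-845 + 1/(23 + 57)) - 15 = (-845 + 1/80) - 15 = -67599/80 - 15 = -68799/80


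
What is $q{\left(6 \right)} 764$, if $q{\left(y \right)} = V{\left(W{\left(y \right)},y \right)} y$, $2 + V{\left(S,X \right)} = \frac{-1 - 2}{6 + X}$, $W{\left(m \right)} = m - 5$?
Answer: $-10314$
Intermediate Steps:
$W{\left(m \right)} = -5 + m$ ($W{\left(m \right)} = m - 5 = -5 + m$)
$V{\left(S,X \right)} = -2 - \frac{3}{6 + X}$ ($V{\left(S,X \right)} = -2 + \frac{-1 - 2}{6 + X} = -2 - \frac{3}{6 + X}$)
$q{\left(y \right)} = \frac{y \left(-15 - 2 y\right)}{6 + y}$ ($q{\left(y \right)} = \frac{-15 - 2 y}{6 + y} y = \frac{y \left(-15 - 2 y\right)}{6 + y}$)
$q{\left(6 \right)} 764 = \left(-1\right) 6 \frac{1}{6 + 6} \left(15 + 2 \cdot 6\right) 764 = \left(-1\right) 6 \cdot \frac{1}{12} \left(15 + 12\right) 764 = \left(-1\right) 6 \cdot \frac{1}{12} \cdot 27 \cdot 764 = \left(- \frac{27}{2}\right) 764 = -10314$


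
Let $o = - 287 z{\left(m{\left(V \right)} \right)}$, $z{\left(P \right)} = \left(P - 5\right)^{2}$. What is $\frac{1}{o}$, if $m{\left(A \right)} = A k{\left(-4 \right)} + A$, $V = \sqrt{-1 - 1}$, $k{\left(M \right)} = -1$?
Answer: $- \frac{1}{7175} \approx -0.00013937$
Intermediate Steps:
$V = i \sqrt{2}$ ($V = \sqrt{-2} = i \sqrt{2} \approx 1.4142 i$)
$m{\left(A \right)} = 0$ ($m{\left(A \right)} = A \left(-1\right) + A = - A + A = 0$)
$z{\left(P \right)} = \left(-5 + P\right)^{2}$
$o = -7175$ ($o = - 287 \left(-5 + 0\right)^{2} = - 287 \left(-5\right)^{2} = \left(-287\right) 25 = -7175$)
$\frac{1}{o} = \frac{1}{-7175} = - \frac{1}{7175}$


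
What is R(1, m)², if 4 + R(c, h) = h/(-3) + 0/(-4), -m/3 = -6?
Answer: 100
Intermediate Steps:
m = 18 (m = -3*(-6) = 18)
R(c, h) = -4 - h/3 (R(c, h) = -4 + (h/(-3) + 0/(-4)) = -4 + (h*(-⅓) + 0*(-¼)) = -4 + (-h/3 + 0) = -4 - h/3)
R(1, m)² = (-4 - ⅓*18)² = (-4 - 6)² = (-10)² = 100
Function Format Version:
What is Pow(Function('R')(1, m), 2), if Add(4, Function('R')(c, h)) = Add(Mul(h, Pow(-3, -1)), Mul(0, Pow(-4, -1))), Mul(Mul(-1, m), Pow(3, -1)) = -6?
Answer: 100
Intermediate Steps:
m = 18 (m = Mul(-3, -6) = 18)
Function('R')(c, h) = Add(-4, Mul(Rational(-1, 3), h)) (Function('R')(c, h) = Add(-4, Add(Mul(h, Pow(-3, -1)), Mul(0, Pow(-4, -1)))) = Add(-4, Add(Mul(h, Rational(-1, 3)), Mul(0, Rational(-1, 4)))) = Add(-4, Add(Mul(Rational(-1, 3), h), 0)) = Add(-4, Mul(Rational(-1, 3), h)))
Pow(Function('R')(1, m), 2) = Pow(Add(-4, Mul(Rational(-1, 3), 18)), 2) = Pow(Add(-4, -6), 2) = Pow(-10, 2) = 100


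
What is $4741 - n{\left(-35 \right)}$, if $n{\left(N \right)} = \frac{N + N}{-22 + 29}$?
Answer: $4751$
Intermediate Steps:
$n{\left(N \right)} = \frac{2 N}{7}$
$4741 - n{\left(-35 \right)} = 4741 - \frac{2}{7} \left(-35\right) = 4741 - -10 = 4741 + 10 = 4751$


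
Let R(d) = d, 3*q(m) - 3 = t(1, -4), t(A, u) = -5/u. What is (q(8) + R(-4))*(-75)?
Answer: 775/4 ≈ 193.75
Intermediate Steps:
q(m) = 17/12 (q(m) = 1 + (-5/(-4))/3 = 1 + (-5*(-1/4))/3 = 1 + (1/3)*(5/4) = 1 + 5/12 = 17/12)
(q(8) + R(-4))*(-75) = (17/12 - 4)*(-75) = -31/12*(-75) = 775/4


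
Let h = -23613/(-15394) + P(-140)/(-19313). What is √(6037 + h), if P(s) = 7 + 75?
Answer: 5*√21349791633386357078/297304322 ≈ 77.708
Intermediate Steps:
P(s) = 82
h = 454775561/297304322 (h = -23613/(-15394) + 82/(-19313) = -23613*(-1/15394) + 82*(-1/19313) = 23613/15394 - 82/19313 = 454775561/297304322 ≈ 1.5297)
√(6037 + h) = √(6037 + 454775561/297304322) = √(1795280967475/297304322) = 5*√21349791633386357078/297304322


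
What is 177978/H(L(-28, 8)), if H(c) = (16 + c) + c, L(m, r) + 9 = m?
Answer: -88989/29 ≈ -3068.6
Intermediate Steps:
L(m, r) = -9 + m
H(c) = 16 + 2*c
177978/H(L(-28, 8)) = 177978/(16 + 2*(-9 - 28)) = 177978/(16 + 2*(-37)) = 177978/(16 - 74) = 177978/(-58) = 177978*(-1/58) = -88989/29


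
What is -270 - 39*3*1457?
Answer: -170739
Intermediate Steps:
-270 - 39*3*1457 = -270 - 117*1457 = -270 - 170469 = -170739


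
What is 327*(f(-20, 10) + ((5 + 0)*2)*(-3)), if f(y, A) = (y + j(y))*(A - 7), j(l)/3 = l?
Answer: -88290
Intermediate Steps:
j(l) = 3*l
f(y, A) = 4*y*(-7 + A) (f(y, A) = (y + 3*y)*(A - 7) = (4*y)*(-7 + A) = 4*y*(-7 + A))
327*(f(-20, 10) + ((5 + 0)*2)*(-3)) = 327*(4*(-20)*(-7 + 10) + ((5 + 0)*2)*(-3)) = 327*(4*(-20)*3 + (5*2)*(-3)) = 327*(-240 + 10*(-3)) = 327*(-240 - 30) = 327*(-270) = -88290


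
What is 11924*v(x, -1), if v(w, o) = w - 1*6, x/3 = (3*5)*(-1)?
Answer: -608124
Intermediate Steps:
x = -45 (x = 3*((3*5)*(-1)) = 3*(15*(-1)) = 3*(-15) = -45)
v(w, o) = -6 + w (v(w, o) = w - 6 = -6 + w)
11924*v(x, -1) = 11924*(-6 - 45) = 11924*(-51) = -608124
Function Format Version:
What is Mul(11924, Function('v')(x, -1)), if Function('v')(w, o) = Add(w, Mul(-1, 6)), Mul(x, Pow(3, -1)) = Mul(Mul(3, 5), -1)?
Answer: -608124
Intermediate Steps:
x = -45 (x = Mul(3, Mul(Mul(3, 5), -1)) = Mul(3, Mul(15, -1)) = Mul(3, -15) = -45)
Function('v')(w, o) = Add(-6, w) (Function('v')(w, o) = Add(w, -6) = Add(-6, w))
Mul(11924, Function('v')(x, -1)) = Mul(11924, Add(-6, -45)) = Mul(11924, -51) = -608124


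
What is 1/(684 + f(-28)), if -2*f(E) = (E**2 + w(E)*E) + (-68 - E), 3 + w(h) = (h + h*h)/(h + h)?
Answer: 1/81 ≈ 0.012346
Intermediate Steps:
w(h) = -3 + (h + h**2)/(2*h) (w(h) = -3 + (h + h*h)/(h + h) = -3 + (h + h**2)/((2*h)) = -3 + (h + h**2)*(1/(2*h)) = -3 + (h + h**2)/(2*h))
f(E) = 34 + E/2 - E**2/2 - E*(-5/2 + E/2)/2 (f(E) = -((E**2 + (-5/2 + E/2)*E) + (-68 - E))/2 = -((E**2 + E*(-5/2 + E/2)) + (-68 - E))/2 = -(-68 + E**2 - E + E*(-5/2 + E/2))/2 = 34 + E/2 - E**2/2 - E*(-5/2 + E/2)/2)
1/(684 + f(-28)) = 1/(684 + (34 - 3/4*(-28)**2 + (7/4)*(-28))) = 1/(684 + (34 - 3/4*784 - 49)) = 1/(684 + (34 - 588 - 49)) = 1/(684 - 603) = 1/81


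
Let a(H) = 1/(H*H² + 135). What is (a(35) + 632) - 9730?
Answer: -391304979/43010 ≈ -9098.0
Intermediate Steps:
a(H) = 1/(135 + H³) (a(H) = 1/(H³ + 135) = 1/(135 + H³))
(a(35) + 632) - 9730 = (1/(135 + 35³) + 632) - 9730 = (1/(135 + 42875) + 632) - 9730 = (1/43010 + 632) - 9730 = 27182321/43010 - 9730 = -391304979/43010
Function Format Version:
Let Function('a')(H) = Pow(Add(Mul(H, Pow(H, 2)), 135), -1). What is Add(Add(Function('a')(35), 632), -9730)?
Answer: Rational(-391304979, 43010) ≈ -9098.0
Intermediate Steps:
Function('a')(H) = Pow(Add(135, Pow(H, 3)), -1) (Function('a')(H) = Pow(Add(Pow(H, 3), 135), -1) = Pow(Add(135, Pow(H, 3)), -1))
Add(Add(Function('a')(35), 632), -9730) = Add(Add(Pow(Add(135, Pow(35, 3)), -1), 632), -9730) = Add(Add(Pow(Add(135, 42875), -1), 632), -9730) = Add(Add(Pow(43010, -1), 632), -9730) = Add(Add(Rational(1, 43010), 632), -9730) = Add(Rational(27182321, 43010), -9730) = Rational(-391304979, 43010)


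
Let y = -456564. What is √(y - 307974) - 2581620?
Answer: -2581620 + I*√764538 ≈ -2.5816e+6 + 874.38*I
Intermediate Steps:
√(y - 307974) - 2581620 = √(-456564 - 307974) - 2581620 = √(-764538) - 2581620 = I*√764538 - 2581620 = -2581620 + I*√764538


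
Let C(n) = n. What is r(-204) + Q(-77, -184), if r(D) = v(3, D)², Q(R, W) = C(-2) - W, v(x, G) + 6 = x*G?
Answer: 382106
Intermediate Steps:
v(x, G) = -6 + G*x (v(x, G) = -6 + x*G = -6 + G*x)
Q(R, W) = -2 - W
r(D) = (-6 + 3*D)² (r(D) = (-6 + D*3)² = (-6 + 3*D)²)
r(-204) + Q(-77, -184) = 9*(-2 - 204)² + (-2 - 1*(-184)) = 9*(-206)² + (-2 + 184) = 9*42436 + 182 = 381924 + 182 = 382106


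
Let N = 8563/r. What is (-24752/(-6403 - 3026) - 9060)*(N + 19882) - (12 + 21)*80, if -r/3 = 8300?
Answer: -1509969658227827/8385075 ≈ -1.8008e+8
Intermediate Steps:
r = -24900 (r = -3*8300 = -24900)
N = -8563/24900 (N = 8563/(-24900) = 8563*(-1/24900) = -8563/24900 ≈ -0.34390)
(-24752/(-6403 - 3026) - 9060)*(N + 19882) - (12 + 21)*80 = (-24752/(-6403 - 3026) - 9060)*(-8563/24900 + 19882) - (12 + 21)*80 = (-24752/(-9429) - 9060)*(495053237/24900) - 33*80 = (-24752*(-1/9429) - 9060)*(495053237/24900) - 1*2640 = (3536/1347 - 9060)*(495053237/24900) - 2640 = -12200284/1347*495053237/24900 - 2640 = -1509947521629827/8385075 - 2640 = -1509969658227827/8385075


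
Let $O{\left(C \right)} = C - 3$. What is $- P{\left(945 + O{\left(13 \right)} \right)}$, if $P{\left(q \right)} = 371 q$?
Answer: $-354305$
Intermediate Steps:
$O{\left(C \right)} = -3 + C$
$- P{\left(945 + O{\left(13 \right)} \right)} = - 371 \left(945 + \left(-3 + 13\right)\right) = - 371 \left(945 + 10\right) = - 371 \cdot 955 = \left(-1\right) 354305 = -354305$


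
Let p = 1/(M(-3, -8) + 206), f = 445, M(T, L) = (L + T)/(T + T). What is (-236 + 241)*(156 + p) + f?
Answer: 1527605/1247 ≈ 1225.0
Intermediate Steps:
M(T, L) = (L + T)/(2*T) (M(T, L) = (L + T)/((2*T)) = (L + T)*(1/(2*T)) = (L + T)/(2*T))
p = 6/1247 (p = 1/((½)*(-8 - 3)/(-3) + 206) = 1/((½)*(-⅓)*(-11) + 206) = 1/(11/6 + 206) = 1/(1247/6) = 6/1247 ≈ 0.0048115)
(-236 + 241)*(156 + p) + f = (-236 + 241)*(156 + 6/1247) + 445 = 5*(194538/1247) + 445 = 972690/1247 + 445 = 1527605/1247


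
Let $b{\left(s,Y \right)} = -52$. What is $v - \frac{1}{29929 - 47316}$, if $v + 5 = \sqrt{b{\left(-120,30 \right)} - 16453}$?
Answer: $- \frac{86934}{17387} + i \sqrt{16505} \approx -4.9999 + 128.47 i$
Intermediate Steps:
$v = -5 + i \sqrt{16505}$ ($v = -5 + \sqrt{-52 - 16453} = -5 + \sqrt{-16505} = -5 + i \sqrt{16505} \approx -5.0 + 128.47 i$)
$v - \frac{1}{29929 - 47316} = \left(-5 + i \sqrt{16505}\right) - \frac{1}{29929 - 47316} = \left(-5 + i \sqrt{16505}\right) - \frac{1}{-17387} = \left(-5 + i \sqrt{16505}\right) - - \frac{1}{17387} = \left(-5 + i \sqrt{16505}\right) + \frac{1}{17387} = - \frac{86934}{17387} + i \sqrt{16505}$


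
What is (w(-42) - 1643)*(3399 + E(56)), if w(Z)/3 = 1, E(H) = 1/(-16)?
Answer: -11148515/2 ≈ -5.5743e+6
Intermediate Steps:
E(H) = -1/16
w(Z) = 3 (w(Z) = 3*1 = 3)
(w(-42) - 1643)*(3399 + E(56)) = (3 - 1643)*(3399 - 1/16) = -1640*54383/16 = -11148515/2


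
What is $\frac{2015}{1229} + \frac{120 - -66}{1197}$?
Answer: $\frac{880183}{490371} \approx 1.7949$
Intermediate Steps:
$\frac{2015}{1229} + \frac{120 - -66}{1197} = 2015 \cdot \frac{1}{1229} + \left(120 + 66\right) \frac{1}{1197} = \frac{2015}{1229} + 186 \cdot \frac{1}{1197} = \frac{2015}{1229} + \frac{62}{399} = \frac{880183}{490371}$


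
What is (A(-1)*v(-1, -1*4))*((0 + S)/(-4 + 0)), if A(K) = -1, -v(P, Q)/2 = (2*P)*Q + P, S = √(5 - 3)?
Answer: -7*√2/2 ≈ -4.9497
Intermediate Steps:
S = √2 ≈ 1.4142
v(P, Q) = -2*P - 4*P*Q (v(P, Q) = -2*((2*P)*Q + P) = -2*(2*P*Q + P) = -2*(P + 2*P*Q) = -2*P - 4*P*Q)
(A(-1)*v(-1, -1*4))*((0 + S)/(-4 + 0)) = (-(-2)*(-1)*(1 + 2*(-1*4)))*((0 + √2)/(-4 + 0)) = (-(-2)*(-1)*(1 + 2*(-4)))*(√2/(-4)) = (-(-2)*(-1)*(1 - 8))*(√2*(-¼)) = (-(-2)*(-1)*(-7))*(-√2/4) = (-1*(-14))*(-√2/4) = 14*(-√2/4) = -7*√2/2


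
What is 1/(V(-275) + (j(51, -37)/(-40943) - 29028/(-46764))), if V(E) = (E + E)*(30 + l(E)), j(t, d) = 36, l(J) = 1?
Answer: -159554871/2720311649725 ≈ -5.8653e-5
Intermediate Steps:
V(E) = 62*E (V(E) = (E + E)*(30 + 1) = (2*E)*31 = 62*E)
1/(V(-275) + (j(51, -37)/(-40943) - 29028/(-46764))) = 1/(62*(-275) + (36/(-40943) - 29028/(-46764))) = 1/(-17050 + (36*(-1/40943) - 29028*(-1/46764))) = 1/(-17050 + (-36/40943 + 2419/3897)) = 1/(-17050 + 98900825/159554871) = 1/(-2720311649725/159554871) = -159554871/2720311649725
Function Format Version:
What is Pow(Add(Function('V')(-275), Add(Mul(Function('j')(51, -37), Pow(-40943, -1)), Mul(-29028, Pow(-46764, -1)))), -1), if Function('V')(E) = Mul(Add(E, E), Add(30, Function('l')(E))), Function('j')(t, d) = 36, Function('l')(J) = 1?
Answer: Rational(-159554871, 2720311649725) ≈ -5.8653e-5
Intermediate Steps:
Function('V')(E) = Mul(62, E) (Function('V')(E) = Mul(Add(E, E), Add(30, 1)) = Mul(Mul(2, E), 31) = Mul(62, E))
Pow(Add(Function('V')(-275), Add(Mul(Function('j')(51, -37), Pow(-40943, -1)), Mul(-29028, Pow(-46764, -1)))), -1) = Pow(Add(Mul(62, -275), Add(Mul(36, Pow(-40943, -1)), Mul(-29028, Pow(-46764, -1)))), -1) = Pow(Add(-17050, Add(Mul(36, Rational(-1, 40943)), Mul(-29028, Rational(-1, 46764)))), -1) = Pow(Add(-17050, Add(Rational(-36, 40943), Rational(2419, 3897))), -1) = Pow(Add(-17050, Rational(98900825, 159554871)), -1) = Pow(Rational(-2720311649725, 159554871), -1) = Rational(-159554871, 2720311649725)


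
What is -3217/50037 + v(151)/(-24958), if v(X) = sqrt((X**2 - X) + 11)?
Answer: -3217/50037 - sqrt(22661)/24958 ≈ -0.070324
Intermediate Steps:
v(X) = sqrt(11 + X**2 - X)
-3217/50037 + v(151)/(-24958) = -3217/50037 + sqrt(11 + 151**2 - 1*151)/(-24958) = -3217*1/50037 + sqrt(11 + 22801 - 151)*(-1/24958) = -3217/50037 + sqrt(22661)*(-1/24958) = -3217/50037 - sqrt(22661)/24958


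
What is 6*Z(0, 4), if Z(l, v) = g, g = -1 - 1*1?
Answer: -12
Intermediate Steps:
g = -2 (g = -1 - 1 = -2)
Z(l, v) = -2
6*Z(0, 4) = 6*(-2) = -12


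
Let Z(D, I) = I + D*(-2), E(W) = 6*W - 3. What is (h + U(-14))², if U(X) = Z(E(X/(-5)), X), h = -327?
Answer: 3396649/25 ≈ 1.3587e+5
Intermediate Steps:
E(W) = -3 + 6*W
Z(D, I) = I - 2*D
U(X) = 6 + 17*X/5 (U(X) = X - 2*(-3 + 6*(X/(-5))) = X - 2*(-3 + 6*(X*(-⅕))) = X - 2*(-3 + 6*(-X/5)) = X - 2*(-3 - 6*X/5) = X + (6 + 12*X/5) = 6 + 17*X/5)
(h + U(-14))² = (-327 + (6 + (17/5)*(-14)))² = (-327 + (6 - 238/5))² = (-327 - 208/5)² = (-1843/5)² = 3396649/25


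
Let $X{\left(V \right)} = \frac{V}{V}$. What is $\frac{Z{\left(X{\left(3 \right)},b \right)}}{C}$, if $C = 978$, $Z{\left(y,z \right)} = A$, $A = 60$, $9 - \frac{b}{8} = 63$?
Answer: $\frac{10}{163} \approx 0.06135$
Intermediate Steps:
$b = -432$ ($b = 72 - 504 = -432$)
$X{\left(V \right)} = 1$
$Z{\left(y,z \right)} = 60$
$\frac{Z{\left(X{\left(3 \right)},b \right)}}{C} = \frac{60}{978} = 60 \cdot \frac{1}{978} = \frac{10}{163}$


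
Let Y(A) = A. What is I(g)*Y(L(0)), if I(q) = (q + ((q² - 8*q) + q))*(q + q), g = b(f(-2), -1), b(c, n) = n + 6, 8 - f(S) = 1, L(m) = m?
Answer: 0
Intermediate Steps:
f(S) = 7 (f(S) = 8 - 1*1 = 8 - 1 = 7)
b(c, n) = 6 + n
g = 5 (g = 6 - 1 = 5)
I(q) = 2*q*(q² - 6*q) (I(q) = (q + (q² - 7*q))*(2*q) = (q² - 6*q)*(2*q) = 2*q*(q² - 6*q))
I(g)*Y(L(0)) = (2*5²*(-6 + 5))*0 = (2*25*(-1))*0 = -50*0 = 0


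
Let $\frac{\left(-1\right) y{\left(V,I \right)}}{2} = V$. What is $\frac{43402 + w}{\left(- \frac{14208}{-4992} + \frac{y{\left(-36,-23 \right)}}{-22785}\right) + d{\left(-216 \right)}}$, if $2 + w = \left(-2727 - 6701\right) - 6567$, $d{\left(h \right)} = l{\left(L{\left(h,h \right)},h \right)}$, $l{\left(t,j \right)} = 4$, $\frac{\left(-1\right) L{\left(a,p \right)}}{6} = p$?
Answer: $\frac{2705832675}{675643} \approx 4004.8$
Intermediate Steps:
$L{\left(a,p \right)} = - 6 p$
$d{\left(h \right)} = 4$
$w = -15997$ ($w = -2 - 15995 = -15997$)
$y{\left(V,I \right)} = - 2 V$
$\frac{43402 + w}{\left(- \frac{14208}{-4992} + \frac{y{\left(-36,-23 \right)}}{-22785}\right) + d{\left(-216 \right)}} = \frac{43402 - 15997}{\left(- \frac{14208}{-4992} + \frac{\left(-2\right) \left(-36\right)}{-22785}\right) + 4} = \frac{27405}{\left(\left(-14208\right) \left(- \frac{1}{4992}\right) + 72 \left(- \frac{1}{22785}\right)\right) + 4} = \frac{27405}{\left(\frac{37}{13} - \frac{24}{7595}\right) + 4} = \frac{27405}{\frac{280703}{98735} + 4} = \frac{27405}{\frac{675643}{98735}} = 27405 \cdot \frac{98735}{675643} = \frac{2705832675}{675643}$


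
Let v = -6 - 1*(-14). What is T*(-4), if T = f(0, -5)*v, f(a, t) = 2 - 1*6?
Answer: 128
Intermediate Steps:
f(a, t) = -4 (f(a, t) = 2 - 6 = -4)
v = 8 (v = -6 + 14 = 8)
T = -32 (T = -4*8 = -32)
T*(-4) = -32*(-4) = 128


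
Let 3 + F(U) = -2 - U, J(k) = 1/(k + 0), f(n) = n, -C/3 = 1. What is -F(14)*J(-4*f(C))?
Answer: 19/12 ≈ 1.5833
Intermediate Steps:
C = -3 (C = -3*1 = -3)
J(k) = 1/k
F(U) = -5 - U (F(U) = -3 + (-2 - U) = -5 - U)
-F(14)*J(-4*f(C)) = -(-5 - 1*14)/((-4*(-3))) = -(-5 - 14)/12 = -(-19)/12 = -1*(-19/12) = 19/12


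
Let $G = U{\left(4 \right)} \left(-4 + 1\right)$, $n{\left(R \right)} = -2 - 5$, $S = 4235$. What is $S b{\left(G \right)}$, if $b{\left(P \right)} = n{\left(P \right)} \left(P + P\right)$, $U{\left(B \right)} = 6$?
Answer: $1067220$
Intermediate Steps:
$n{\left(R \right)} = -7$
$G = -18$ ($G = 6 \left(-4 + 1\right) = 6 \left(-3\right) = -18$)
$b{\left(P \right)} = - 14 P$ ($b{\left(P \right)} = - 7 \left(P + P\right) = - 7 \cdot 2 P = - 14 P$)
$S b{\left(G \right)} = 4235 \left(\left(-14\right) \left(-18\right)\right) = 4235 \cdot 252 = 1067220$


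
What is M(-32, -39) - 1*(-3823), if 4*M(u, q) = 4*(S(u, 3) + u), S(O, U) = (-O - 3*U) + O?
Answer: 3782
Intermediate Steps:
S(O, U) = -3*U
M(u, q) = -9 + u (M(u, q) = (4*(-3*3 + u))/4 = (4*(-9 + u))/4 = (-36 + 4*u)/4 = -9 + u)
M(-32, -39) - 1*(-3823) = (-9 - 32) - 1*(-3823) = -41 + 3823 = 3782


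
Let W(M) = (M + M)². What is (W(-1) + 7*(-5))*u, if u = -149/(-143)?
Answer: -4619/143 ≈ -32.301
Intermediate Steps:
u = 149/143 (u = -149*(-1/143) = 149/143 ≈ 1.0420)
W(M) = 4*M² (W(M) = (2*M)² = 4*M²)
(W(-1) + 7*(-5))*u = (4*(-1)² + 7*(-5))*(149/143) = (4*1 - 35)*(149/143) = (4 - 35)*(149/143) = -31*149/143 = -4619/143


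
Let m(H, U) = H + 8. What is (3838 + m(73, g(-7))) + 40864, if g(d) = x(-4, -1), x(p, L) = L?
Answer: 44783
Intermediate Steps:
g(d) = -1
m(H, U) = 8 + H
(3838 + m(73, g(-7))) + 40864 = (3838 + (8 + 73)) + 40864 = (3838 + 81) + 40864 = 3919 + 40864 = 44783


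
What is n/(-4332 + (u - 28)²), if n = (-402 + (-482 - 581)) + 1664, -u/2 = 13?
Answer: -199/1416 ≈ -0.14054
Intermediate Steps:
u = -26 (u = -2*13 = -26)
n = 199 (n = (-402 - 1063) + 1664 = -1465 + 1664 = 199)
n/(-4332 + (u - 28)²) = 199/(-4332 + (-26 - 28)²) = 199/(-4332 + (-54)²) = 199/(-4332 + 2916) = 199/(-1416) = 199*(-1/1416) = -199/1416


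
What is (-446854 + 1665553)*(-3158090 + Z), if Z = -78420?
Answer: -3944331500490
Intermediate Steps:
(-446854 + 1665553)*(-3158090 + Z) = (-446854 + 1665553)*(-3158090 - 78420) = 1218699*(-3236510) = -3944331500490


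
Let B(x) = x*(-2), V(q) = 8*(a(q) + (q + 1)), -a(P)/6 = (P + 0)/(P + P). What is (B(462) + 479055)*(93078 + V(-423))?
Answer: 42877831818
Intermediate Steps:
a(P) = -3 (a(P) = -6*(P + 0)/(P + P) = -6*P/(2*P) = -6*P*1/(2*P) = -6*1/2 = -3)
V(q) = -16 + 8*q (V(q) = 8*(-3 + (q + 1)) = 8*(-3 + (1 + q)) = 8*(-2 + q) = -16 + 8*q)
B(x) = -2*x
(B(462) + 479055)*(93078 + V(-423)) = (-2*462 + 479055)*(93078 + (-16 + 8*(-423))) = (-924 + 479055)*(93078 + (-16 - 3384)) = 478131*(93078 - 3400) = 478131*89678 = 42877831818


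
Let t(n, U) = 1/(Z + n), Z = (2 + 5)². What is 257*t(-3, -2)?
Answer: 257/46 ≈ 5.5870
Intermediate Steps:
Z = 49 (Z = 7² = 49)
t(n, U) = 1/(49 + n)
257*t(-3, -2) = 257/(49 - 3) = 257/46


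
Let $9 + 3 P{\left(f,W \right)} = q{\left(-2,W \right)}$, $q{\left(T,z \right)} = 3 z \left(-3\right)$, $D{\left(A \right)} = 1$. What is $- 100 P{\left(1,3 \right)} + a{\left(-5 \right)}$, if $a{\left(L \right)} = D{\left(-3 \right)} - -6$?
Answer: $1207$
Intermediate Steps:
$q{\left(T,z \right)} = - 9 z$
$P{\left(f,W \right)} = -3 - 3 W$ ($P{\left(f,W \right)} = -3 + \frac{\left(-9\right) W}{3} = -3 - 3 W$)
$a{\left(L \right)} = 7$ ($a{\left(L \right)} = 1 - -6 = 1 + 6 = 7$)
$- 100 P{\left(1,3 \right)} + a{\left(-5 \right)} = - 100 \left(-3 - 9\right) + 7 = \left(-100\right) \left(-12\right) + 7 = 1200 + 7 = 1207$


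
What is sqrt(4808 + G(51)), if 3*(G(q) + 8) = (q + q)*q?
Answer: 33*sqrt(6) ≈ 80.833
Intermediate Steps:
G(q) = -8 + 2*q**2/3 (G(q) = -8 + ((q + q)*q)/3 = -8 + ((2*q)*q)/3 = -8 + (2*q**2)/3 = -8 + 2*q**2/3)
sqrt(4808 + G(51)) = sqrt(4808 + (-8 + (2/3)*51**2)) = sqrt(4808 + (-8 + (2/3)*2601)) = sqrt(4808 + (-8 + 1734)) = sqrt(4808 + 1726) = sqrt(6534) = 33*sqrt(6)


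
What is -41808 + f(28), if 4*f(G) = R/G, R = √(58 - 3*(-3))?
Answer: -41808 + √67/112 ≈ -41808.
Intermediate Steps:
R = √67 (R = √(58 + 9) = √67 ≈ 8.1853)
f(G) = √67/(4*G) (f(G) = (√67/G)/4 = √67/(4*G))
-41808 + f(28) = -41808 + (¼)*√67/28 = -41808 + (¼)*√67*(1/28) = -41808 + √67/112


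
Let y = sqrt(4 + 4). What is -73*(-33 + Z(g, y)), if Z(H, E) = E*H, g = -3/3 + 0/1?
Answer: 2409 + 146*sqrt(2) ≈ 2615.5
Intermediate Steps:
g = -1 (g = -3*1/3 + 0*1 = -1 + 0 = -1)
y = 2*sqrt(2) (y = sqrt(8) = 2*sqrt(2) ≈ 2.8284)
-73*(-33 + Z(g, y)) = -73*(-33 + (2*sqrt(2))*(-1)) = -73*(-33 - 2*sqrt(2)) = 2409 + 146*sqrt(2)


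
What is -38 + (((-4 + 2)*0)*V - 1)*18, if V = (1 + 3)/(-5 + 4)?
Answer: -56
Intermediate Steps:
V = -4 (V = 4/(-1) = 4*(-1) = -4)
-38 + (((-4 + 2)*0)*V - 1)*18 = -38 + (((-4 + 2)*0)*(-4) - 1)*18 = -38 + (-2*0*(-4) - 1)*18 = -38 + (0*(-4) - 1)*18 = -38 + (0 - 1)*18 = -38 - 1*18 = -38 - 18 = -56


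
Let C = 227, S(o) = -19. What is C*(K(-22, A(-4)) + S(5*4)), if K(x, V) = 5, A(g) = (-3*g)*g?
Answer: -3178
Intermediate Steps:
A(g) = -3*g**2
C*(K(-22, A(-4)) + S(5*4)) = 227*(5 - 19) = 227*(-14) = -3178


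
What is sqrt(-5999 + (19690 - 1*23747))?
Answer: 2*I*sqrt(2514) ≈ 100.28*I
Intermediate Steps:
sqrt(-5999 + (19690 - 1*23747)) = sqrt(-5999 + (19690 - 23747)) = sqrt(-5999 - 4057) = sqrt(-10056) = 2*I*sqrt(2514)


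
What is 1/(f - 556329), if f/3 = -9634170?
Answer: -1/29458839 ≈ -3.3946e-8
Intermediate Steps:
f = -28902510 (f = 3*(-9634170) = -28902510)
1/(f - 556329) = 1/(-28902510 - 556329) = 1/(-29458839) = -1/29458839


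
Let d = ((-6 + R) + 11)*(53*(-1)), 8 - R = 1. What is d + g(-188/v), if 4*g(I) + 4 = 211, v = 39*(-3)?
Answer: -2337/4 ≈ -584.25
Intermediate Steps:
R = 7 (R = 8 - 1*1 = 8 - 1 = 7)
v = -117
g(I) = 207/4 (g(I) = -1 + (¼)*211 = -1 + 211/4 = 207/4)
d = -636 (d = ((-6 + 7) + 11)*(53*(-1)) = (1 + 11)*(-53) = 12*(-53) = -636)
d + g(-188/v) = -636 + 207/4 = -2337/4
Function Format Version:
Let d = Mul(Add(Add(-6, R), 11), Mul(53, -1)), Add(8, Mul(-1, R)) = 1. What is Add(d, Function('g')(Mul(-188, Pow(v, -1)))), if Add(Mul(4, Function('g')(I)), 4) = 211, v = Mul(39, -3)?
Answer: Rational(-2337, 4) ≈ -584.25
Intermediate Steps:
R = 7 (R = Add(8, Mul(-1, 1)) = Add(8, -1) = 7)
v = -117
Function('g')(I) = Rational(207, 4) (Function('g')(I) = Add(-1, Mul(Rational(1, 4), 211)) = Add(-1, Rational(211, 4)) = Rational(207, 4))
d = -636 (d = Mul(Add(Add(-6, 7), 11), Mul(53, -1)) = Mul(Add(1, 11), -53) = Mul(12, -53) = -636)
Add(d, Function('g')(Mul(-188, Pow(v, -1)))) = Add(-636, Rational(207, 4)) = Rational(-2337, 4)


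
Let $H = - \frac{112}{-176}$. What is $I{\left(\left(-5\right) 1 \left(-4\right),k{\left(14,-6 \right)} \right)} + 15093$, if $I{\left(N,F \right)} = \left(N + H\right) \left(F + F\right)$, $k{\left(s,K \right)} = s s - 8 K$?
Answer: $\frac{276799}{11} \approx 25164.0$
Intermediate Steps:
$H = \frac{7}{11}$ ($H = \left(-112\right) \left(- \frac{1}{176}\right) = \frac{7}{11} \approx 0.63636$)
$k{\left(s,K \right)} = s^{2} - 8 K$
$I{\left(N,F \right)} = 2 F \left(\frac{7}{11} + N\right)$ ($I{\left(N,F \right)} = \left(N + \frac{7}{11}\right) \left(F + F\right) = \left(\frac{7}{11} + N\right) 2 F = 2 F \left(\frac{7}{11} + N\right)$)
$I{\left(\left(-5\right) 1 \left(-4\right),k{\left(14,-6 \right)} \right)} + 15093 = \frac{2 \left(14^{2} - -48\right) \left(7 + 11 \left(-5\right) 1 \left(-4\right)\right)}{11} + 15093 = \frac{2 \left(196 + 48\right) \left(7 + 11 \left(\left(-5\right) \left(-4\right)\right)\right)}{11} + 15093 = \frac{2}{11} \cdot 244 \left(7 + 11 \cdot 20\right) + 15093 = \frac{2}{11} \cdot 244 \left(7 + 220\right) + 15093 = \frac{2}{11} \cdot 244 \cdot 227 + 15093 = \frac{110776}{11} + 15093 = \frac{276799}{11}$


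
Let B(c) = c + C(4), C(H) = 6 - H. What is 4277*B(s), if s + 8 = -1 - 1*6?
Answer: -55601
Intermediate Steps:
s = -15 (s = -8 + (-1 - 1*6) = -8 + (-1 - 6) = -8 - 7 = -15)
B(c) = 2 + c (B(c) = c + (6 - 1*4) = c + (6 - 4) = c + 2 = 2 + c)
4277*B(s) = 4277*(2 - 15) = 4277*(-13) = -55601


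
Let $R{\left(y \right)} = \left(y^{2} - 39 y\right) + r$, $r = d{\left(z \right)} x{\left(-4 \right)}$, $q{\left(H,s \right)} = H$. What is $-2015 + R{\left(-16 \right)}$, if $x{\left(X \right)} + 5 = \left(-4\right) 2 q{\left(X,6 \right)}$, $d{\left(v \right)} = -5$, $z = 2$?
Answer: $-1270$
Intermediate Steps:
$x{\left(X \right)} = -5 - 8 X$ ($x{\left(X \right)} = -5 + \left(-4\right) 2 X = -5 - 8 X$)
$r = -135$ ($r = - 5 \left(-5 - -32\right) = - 5 \left(-5 + 32\right) = \left(-5\right) 27 = -135$)
$R{\left(y \right)} = -135 + y^{2} - 39 y$ ($R{\left(y \right)} = \left(y^{2} - 39 y\right) - 135 = -135 + y^{2} - 39 y$)
$-2015 + R{\left(-16 \right)} = -2015 - \left(-489 - 256\right) = -2015 + \left(-135 + 256 + 624\right) = -2015 + 745 = -1270$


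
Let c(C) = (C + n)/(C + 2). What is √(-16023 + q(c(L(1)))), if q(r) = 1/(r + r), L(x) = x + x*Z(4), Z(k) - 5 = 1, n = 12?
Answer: I*√23136870/38 ≈ 126.58*I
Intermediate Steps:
Z(k) = 6 (Z(k) = 5 + 1 = 6)
L(x) = 7*x (L(x) = x + x*6 = x + 6*x = 7*x)
c(C) = (12 + C)/(2 + C) (c(C) = (C + 12)/(C + 2) = (12 + C)/(2 + C))
q(r) = 1/(2*r)
√(-16023 + q(c(L(1)))) = √(-16023 + 1/(2*(((12 + 7*1)/(2 + 7*1))))) = √(-16023 + 1/(2*(((12 + 7)/(2 + 7))))) = √(-16023 + 1/(2*((19/9)))) = √(-16023 + 1/(2*(((⅑)*19)))) = √(-16023 + 1/(2*(19/9))) = √(-16023 + (½)*(9/19)) = √(-16023 + 9/38) = √(-608865/38) = I*√23136870/38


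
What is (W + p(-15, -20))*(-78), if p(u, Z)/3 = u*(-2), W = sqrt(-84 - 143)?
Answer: -7020 - 78*I*sqrt(227) ≈ -7020.0 - 1175.2*I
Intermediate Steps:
W = I*sqrt(227) (W = sqrt(-227) = I*sqrt(227) ≈ 15.067*I)
p(u, Z) = -6*u (p(u, Z) = 3*(u*(-2)) = 3*(-2*u) = -6*u)
(W + p(-15, -20))*(-78) = (I*sqrt(227) - 6*(-15))*(-78) = (I*sqrt(227) + 90)*(-78) = (90 + I*sqrt(227))*(-78) = -7020 - 78*I*sqrt(227)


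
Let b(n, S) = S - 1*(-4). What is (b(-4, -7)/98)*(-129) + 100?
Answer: 10187/98 ≈ 103.95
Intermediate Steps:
b(n, S) = 4 + S (b(n, S) = S + 4 = 4 + S)
(b(-4, -7)/98)*(-129) + 100 = ((4 - 7)/98)*(-129) + 100 = -3*1/98*(-129) + 100 = -3/98*(-129) + 100 = 387/98 + 100 = 10187/98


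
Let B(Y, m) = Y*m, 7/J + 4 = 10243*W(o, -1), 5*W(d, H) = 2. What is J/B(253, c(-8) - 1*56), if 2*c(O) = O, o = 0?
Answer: -7/62134776 ≈ -1.1266e-7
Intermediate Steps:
c(O) = O/2
W(d, H) = ⅖ (W(d, H) = (⅕)*2 = ⅖)
J = 35/20466 (J = 7/(-4 + 10243*(⅖)) = 7/(-4 + 20486/5) = 7/(20466/5) = 7*(5/20466) = 35/20466 ≈ 0.0017102)
J/B(253, c(-8) - 1*56) = 35/(20466*((253*((½)*(-8) - 1*56)))) = 35/(20466*((253*(-4 - 56)))) = 35/(20466*((253*(-60)))) = (35/20466)/(-15180) = (35/20466)*(-1/15180) = -7/62134776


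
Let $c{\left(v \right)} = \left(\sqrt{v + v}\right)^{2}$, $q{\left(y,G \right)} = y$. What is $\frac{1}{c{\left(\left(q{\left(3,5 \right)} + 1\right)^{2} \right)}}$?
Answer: $\frac{1}{32} \approx 0.03125$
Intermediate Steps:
$c{\left(v \right)} = 2 v$ ($c{\left(v \right)} = \left(\sqrt{2 v}\right)^{2} = \left(\sqrt{2} \sqrt{v}\right)^{2} = 2 v$)
$\frac{1}{c{\left(\left(q{\left(3,5 \right)} + 1\right)^{2} \right)}} = \frac{1}{2 \left(3 + 1\right)^{2}} = \frac{1}{2 \cdot 4^{2}} = \frac{1}{2 \cdot 16} = \frac{1}{32}$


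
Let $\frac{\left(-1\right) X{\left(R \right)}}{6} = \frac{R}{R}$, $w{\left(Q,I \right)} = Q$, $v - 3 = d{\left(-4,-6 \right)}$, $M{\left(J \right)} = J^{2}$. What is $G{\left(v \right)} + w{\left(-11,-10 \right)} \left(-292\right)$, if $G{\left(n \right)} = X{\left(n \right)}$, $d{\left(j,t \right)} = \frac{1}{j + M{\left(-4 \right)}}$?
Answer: $3206$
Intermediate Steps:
$d{\left(j,t \right)} = \frac{1}{16 + j}$ ($d{\left(j,t \right)} = \frac{1}{j + \left(-4\right)^{2}} = \frac{1}{j + 16} = \frac{1}{16 + j}$)
$v = \frac{37}{12}$ ($v = 3 + \frac{1}{16 - 4} = 3 + \frac{1}{12} = \frac{37}{12} \approx 3.0833$)
$X{\left(R \right)} = -6$ ($X{\left(R \right)} = - 6 \frac{R}{R} = \left(-6\right) 1 = -6$)
$G{\left(n \right)} = -6$
$G{\left(v \right)} + w{\left(-11,-10 \right)} \left(-292\right) = -6 - -3212 = -6 + 3212 = 3206$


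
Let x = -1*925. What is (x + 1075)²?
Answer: 22500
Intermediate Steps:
x = -925
(x + 1075)² = (-925 + 1075)² = 150² = 22500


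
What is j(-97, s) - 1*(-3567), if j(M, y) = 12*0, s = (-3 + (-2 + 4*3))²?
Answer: 3567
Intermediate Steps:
s = 49 (s = (-3 + (-2 + 12))² = (-3 + 10)² = 7² = 49)
j(M, y) = 0
j(-97, s) - 1*(-3567) = 0 - 1*(-3567) = 0 + 3567 = 3567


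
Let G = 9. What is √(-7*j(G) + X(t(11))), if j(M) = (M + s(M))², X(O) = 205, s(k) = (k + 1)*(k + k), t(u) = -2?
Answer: I*√249842 ≈ 499.84*I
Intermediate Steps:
s(k) = 2*k*(1 + k) (s(k) = (1 + k)*(2*k) = 2*k*(1 + k))
j(M) = (M + 2*M*(1 + M))²
√(-7*j(G) + X(t(11))) = √(-7*9²*(3 + 2*9)² + 205) = √(-567*(3 + 18)² + 205) = √(-567*21² + 205) = √(-567*441 + 205) = √(-7*35721 + 205) = √(-250047 + 205) = √(-249842) = I*√249842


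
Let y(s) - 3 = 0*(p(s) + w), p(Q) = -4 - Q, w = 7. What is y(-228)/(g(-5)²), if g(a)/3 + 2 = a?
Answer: 1/147 ≈ 0.0068027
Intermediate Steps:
g(a) = -6 + 3*a
y(s) = 3 (y(s) = 3 + 0*((-4 - s) + 7) = 3 + 0*(3 - s) = 3 + 0 = 3)
y(-228)/(g(-5)²) = 3/((-6 + 3*(-5))²) = 3/((-6 - 15)²) = 3/((-21)²) = 3/441 = 3*(1/441) = 1/147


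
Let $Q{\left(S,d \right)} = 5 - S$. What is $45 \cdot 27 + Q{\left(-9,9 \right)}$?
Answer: $1229$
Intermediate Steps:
$45 \cdot 27 + Q{\left(-9,9 \right)} = 45 \cdot 27 + \left(5 - -9\right) = 1215 + \left(5 + 9\right) = 1215 + 14 = 1229$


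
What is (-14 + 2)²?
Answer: 144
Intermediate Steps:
(-14 + 2)² = (-12)² = 144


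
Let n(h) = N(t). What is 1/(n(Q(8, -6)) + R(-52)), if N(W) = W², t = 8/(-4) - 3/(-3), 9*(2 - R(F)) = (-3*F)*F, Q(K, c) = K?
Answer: 3/2713 ≈ 0.0011058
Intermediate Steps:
R(F) = 2 + F²/3 (R(F) = 2 - (-3*F)*F/9 = 2 - (-1)*F²/3 = 2 + F²/3)
t = -1 (t = 8*(-¼) - 3*(-⅓) = -2 + 1 = -1)
n(h) = 1 (n(h) = (-1)² = 1)
1/(n(Q(8, -6)) + R(-52)) = 1/(1 + (2 + (⅓)*(-52)²)) = 1/(1 + (2 + (⅓)*2704)) = 1/(1 + (2 + 2704/3)) = 1/(1 + 2710/3) = 1/(2713/3) = 3/2713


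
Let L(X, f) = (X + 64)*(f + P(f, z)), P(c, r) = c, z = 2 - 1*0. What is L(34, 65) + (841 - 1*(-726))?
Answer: 14307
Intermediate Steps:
z = 2 (z = 2 + 0 = 2)
L(X, f) = 2*f*(64 + X) (L(X, f) = (X + 64)*(f + f) = (64 + X)*(2*f) = 2*f*(64 + X))
L(34, 65) + (841 - 1*(-726)) = 2*65*(64 + 34) + (841 - 1*(-726)) = 2*65*98 + (841 + 726) = 12740 + 1567 = 14307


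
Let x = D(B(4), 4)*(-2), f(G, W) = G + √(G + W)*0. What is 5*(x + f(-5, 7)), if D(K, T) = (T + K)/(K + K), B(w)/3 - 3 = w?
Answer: -650/21 ≈ -30.952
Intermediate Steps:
f(G, W) = G (f(G, W) = G + 0 = G)
B(w) = 9 + 3*w
D(K, T) = (K + T)/(2*K) (D(K, T) = (K + T)/((2*K)) = (K + T)*(1/(2*K)) = (K + T)/(2*K))
x = -25/21 (x = (((9 + 3*4) + 4)/(2*(9 + 3*4)))*(-2) = (((9 + 12) + 4)/(2*(9 + 12)))*(-2) = ((½)*(21 + 4)/21)*(-2) = ((½)*(1/21)*25)*(-2) = (25/42)*(-2) = -25/21 ≈ -1.1905)
5*(x + f(-5, 7)) = 5*(-25/21 - 5) = 5*(-130/21) = -650/21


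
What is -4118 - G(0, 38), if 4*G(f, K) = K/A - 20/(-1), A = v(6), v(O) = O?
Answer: -49495/12 ≈ -4124.6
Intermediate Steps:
A = 6
G(f, K) = 5 + K/24 (G(f, K) = (K/6 - 20/(-1))/4 = (K*(1/6) - 20*(-1))/4 = (K/6 + 20)/4 = (20 + K/6)/4 = 5 + K/24)
-4118 - G(0, 38) = -4118 - (5 + (1/24)*38) = -4118 - (5 + 19/12) = -4118 - 1*79/12 = -4118 - 79/12 = -49495/12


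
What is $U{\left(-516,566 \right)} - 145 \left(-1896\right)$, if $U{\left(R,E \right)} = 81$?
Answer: $275001$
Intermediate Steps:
$U{\left(-516,566 \right)} - 145 \left(-1896\right) = 81 - 145 \left(-1896\right) = 81 - -274920 = 81 + 274920 = 275001$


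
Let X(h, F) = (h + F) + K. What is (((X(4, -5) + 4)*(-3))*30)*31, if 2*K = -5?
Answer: -1395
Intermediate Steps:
K = -5/2 (K = (½)*(-5) = -5/2 ≈ -2.5000)
X(h, F) = -5/2 + F + h (X(h, F) = (h + F) - 5/2 = (F + h) - 5/2 = -5/2 + F + h)
(((X(4, -5) + 4)*(-3))*30)*31 = ((((-5/2 - 5 + 4) + 4)*(-3))*30)*31 = (((-7/2 + 4)*(-3))*30)*31 = (((½)*(-3))*30)*31 = -3/2*30*31 = -45*31 = -1395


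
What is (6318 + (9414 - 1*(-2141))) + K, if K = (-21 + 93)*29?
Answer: 19961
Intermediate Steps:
K = 2088 (K = 72*29 = 2088)
(6318 + (9414 - 1*(-2141))) + K = (6318 + (9414 - 1*(-2141))) + 2088 = (6318 + (9414 + 2141)) + 2088 = (6318 + 11555) + 2088 = 17873 + 2088 = 19961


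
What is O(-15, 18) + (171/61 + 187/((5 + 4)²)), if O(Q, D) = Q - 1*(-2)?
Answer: -38975/4941 ≈ -7.8881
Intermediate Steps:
O(Q, D) = 2 + Q (O(Q, D) = Q + 2 = 2 + Q)
O(-15, 18) + (171/61 + 187/((5 + 4)²)) = (2 - 15) + (171/61 + 187/((5 + 4)²)) = -13 + (171*(1/61) + 187/(9²)) = -13 + (171/61 + 187/81) = -13 + 25258/4941 = -38975/4941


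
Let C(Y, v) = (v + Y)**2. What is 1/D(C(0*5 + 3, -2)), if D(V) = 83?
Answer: 1/83 ≈ 0.012048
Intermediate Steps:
C(Y, v) = (Y + v)**2
1/D(C(0*5 + 3, -2)) = 1/83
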